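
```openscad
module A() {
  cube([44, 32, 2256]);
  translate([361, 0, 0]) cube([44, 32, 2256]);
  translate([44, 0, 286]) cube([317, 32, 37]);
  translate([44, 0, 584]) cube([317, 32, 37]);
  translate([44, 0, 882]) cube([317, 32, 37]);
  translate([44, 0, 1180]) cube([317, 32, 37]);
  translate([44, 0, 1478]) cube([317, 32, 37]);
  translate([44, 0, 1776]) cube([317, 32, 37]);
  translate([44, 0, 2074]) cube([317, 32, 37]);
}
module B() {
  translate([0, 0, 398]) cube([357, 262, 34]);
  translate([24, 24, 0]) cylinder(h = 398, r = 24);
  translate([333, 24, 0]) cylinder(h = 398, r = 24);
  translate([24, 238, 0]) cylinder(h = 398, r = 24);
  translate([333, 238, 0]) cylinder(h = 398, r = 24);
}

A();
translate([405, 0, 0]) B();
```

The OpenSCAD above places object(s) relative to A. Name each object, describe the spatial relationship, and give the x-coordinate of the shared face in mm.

A is a ladder. B is a stool. The stool is against the ladder's +x side, with their −y faces flush. The x-coordinate of the shared face is 405 mm.

The ladder's +x face and the stool's −x face are both at x = 405 mm.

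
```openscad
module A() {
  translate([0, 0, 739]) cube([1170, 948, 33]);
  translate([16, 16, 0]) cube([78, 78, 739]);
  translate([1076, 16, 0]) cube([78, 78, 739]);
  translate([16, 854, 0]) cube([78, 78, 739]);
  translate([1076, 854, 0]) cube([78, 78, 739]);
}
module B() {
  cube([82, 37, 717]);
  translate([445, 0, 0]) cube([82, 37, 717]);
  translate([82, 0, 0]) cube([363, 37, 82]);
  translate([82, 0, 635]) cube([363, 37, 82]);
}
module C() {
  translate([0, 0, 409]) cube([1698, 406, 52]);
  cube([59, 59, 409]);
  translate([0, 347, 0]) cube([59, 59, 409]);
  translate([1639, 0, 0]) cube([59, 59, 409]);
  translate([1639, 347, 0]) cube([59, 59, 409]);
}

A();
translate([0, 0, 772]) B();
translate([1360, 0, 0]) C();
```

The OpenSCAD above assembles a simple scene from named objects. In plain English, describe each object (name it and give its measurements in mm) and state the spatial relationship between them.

A is a table: top 1170 mm (x) × 948 mm (y), 33 mm thick, upper face at z = 772 mm, on four 78×78 mm square legs, each inset 16 mm from the nearest pair of top edges, running from z = 0 to the bottom of the top.

B is a picture frame with a 363×553 mm rectangular opening (x by z) and a uniform 82 mm border on every side. Frame depth is 37 mm along y. It is built from two vertical stiles running the full outside height and two horizontal rails spanning the gap between the stiles.

C is a bench: a 1698×406 mm seat slab, 52 mm thick, top at z = 461 mm, on four 59×59 mm square legs flush with the seat corners and standing on z = 0.

The picture frame is on top of the table. The bench is on the floor beside the table on its +x side.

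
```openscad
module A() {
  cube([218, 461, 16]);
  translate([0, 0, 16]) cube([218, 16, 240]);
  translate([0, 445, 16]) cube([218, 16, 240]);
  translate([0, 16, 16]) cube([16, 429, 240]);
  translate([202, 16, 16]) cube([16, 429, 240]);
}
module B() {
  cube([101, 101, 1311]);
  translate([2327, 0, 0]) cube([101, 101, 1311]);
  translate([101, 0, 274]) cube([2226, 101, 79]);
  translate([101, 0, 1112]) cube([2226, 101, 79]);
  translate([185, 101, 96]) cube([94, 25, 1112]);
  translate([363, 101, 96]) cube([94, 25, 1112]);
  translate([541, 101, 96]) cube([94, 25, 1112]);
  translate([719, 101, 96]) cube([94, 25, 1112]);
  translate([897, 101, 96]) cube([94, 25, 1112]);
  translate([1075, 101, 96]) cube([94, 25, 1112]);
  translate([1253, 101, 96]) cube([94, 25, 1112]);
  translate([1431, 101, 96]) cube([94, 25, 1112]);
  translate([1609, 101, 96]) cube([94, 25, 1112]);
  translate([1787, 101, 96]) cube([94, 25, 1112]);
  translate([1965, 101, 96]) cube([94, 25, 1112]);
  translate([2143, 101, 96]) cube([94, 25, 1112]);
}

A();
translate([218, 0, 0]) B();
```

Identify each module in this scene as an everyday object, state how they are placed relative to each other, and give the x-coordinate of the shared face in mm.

The open box's +x face and the fence section's −x face are both at x = 218 mm.

A is an open box. B is a fence section. The fence section is against the open box's +x side, with their −y faces flush. The x-coordinate of the shared face is 218 mm.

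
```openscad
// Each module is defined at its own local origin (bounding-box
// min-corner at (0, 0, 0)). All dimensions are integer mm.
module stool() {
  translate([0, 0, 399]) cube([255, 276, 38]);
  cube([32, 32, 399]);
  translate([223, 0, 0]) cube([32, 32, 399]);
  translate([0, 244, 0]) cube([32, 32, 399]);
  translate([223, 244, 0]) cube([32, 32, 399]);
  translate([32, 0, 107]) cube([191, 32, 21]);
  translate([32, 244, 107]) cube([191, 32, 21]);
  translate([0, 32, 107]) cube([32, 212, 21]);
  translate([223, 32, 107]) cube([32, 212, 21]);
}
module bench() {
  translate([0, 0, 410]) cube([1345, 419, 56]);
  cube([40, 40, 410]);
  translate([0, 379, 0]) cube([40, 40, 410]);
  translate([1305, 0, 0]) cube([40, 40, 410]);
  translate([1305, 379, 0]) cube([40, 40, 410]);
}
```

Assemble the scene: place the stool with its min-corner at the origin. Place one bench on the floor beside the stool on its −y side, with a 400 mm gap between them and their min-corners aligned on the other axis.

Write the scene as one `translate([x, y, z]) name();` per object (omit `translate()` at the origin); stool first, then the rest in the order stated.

stool();
translate([0, -819, 0]) bench();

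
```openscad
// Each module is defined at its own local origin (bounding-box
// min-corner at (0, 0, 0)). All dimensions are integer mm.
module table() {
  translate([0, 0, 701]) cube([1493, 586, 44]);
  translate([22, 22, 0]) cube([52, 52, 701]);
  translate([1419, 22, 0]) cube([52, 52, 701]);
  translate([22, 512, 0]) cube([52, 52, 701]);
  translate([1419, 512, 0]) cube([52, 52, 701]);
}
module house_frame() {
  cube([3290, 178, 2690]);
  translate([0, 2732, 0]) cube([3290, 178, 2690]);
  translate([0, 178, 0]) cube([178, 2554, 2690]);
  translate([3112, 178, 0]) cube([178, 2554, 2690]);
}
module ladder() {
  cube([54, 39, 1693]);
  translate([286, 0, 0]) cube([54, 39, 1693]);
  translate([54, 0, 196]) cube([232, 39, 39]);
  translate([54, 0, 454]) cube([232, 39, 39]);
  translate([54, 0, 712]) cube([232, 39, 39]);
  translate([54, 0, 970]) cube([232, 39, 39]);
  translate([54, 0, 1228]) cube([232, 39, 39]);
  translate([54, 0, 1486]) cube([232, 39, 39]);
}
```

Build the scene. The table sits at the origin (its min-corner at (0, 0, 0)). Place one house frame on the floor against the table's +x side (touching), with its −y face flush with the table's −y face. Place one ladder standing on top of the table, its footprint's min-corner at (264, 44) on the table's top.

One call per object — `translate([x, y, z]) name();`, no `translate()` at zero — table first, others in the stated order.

table();
translate([1493, 0, 0]) house_frame();
translate([264, 44, 745]) ladder();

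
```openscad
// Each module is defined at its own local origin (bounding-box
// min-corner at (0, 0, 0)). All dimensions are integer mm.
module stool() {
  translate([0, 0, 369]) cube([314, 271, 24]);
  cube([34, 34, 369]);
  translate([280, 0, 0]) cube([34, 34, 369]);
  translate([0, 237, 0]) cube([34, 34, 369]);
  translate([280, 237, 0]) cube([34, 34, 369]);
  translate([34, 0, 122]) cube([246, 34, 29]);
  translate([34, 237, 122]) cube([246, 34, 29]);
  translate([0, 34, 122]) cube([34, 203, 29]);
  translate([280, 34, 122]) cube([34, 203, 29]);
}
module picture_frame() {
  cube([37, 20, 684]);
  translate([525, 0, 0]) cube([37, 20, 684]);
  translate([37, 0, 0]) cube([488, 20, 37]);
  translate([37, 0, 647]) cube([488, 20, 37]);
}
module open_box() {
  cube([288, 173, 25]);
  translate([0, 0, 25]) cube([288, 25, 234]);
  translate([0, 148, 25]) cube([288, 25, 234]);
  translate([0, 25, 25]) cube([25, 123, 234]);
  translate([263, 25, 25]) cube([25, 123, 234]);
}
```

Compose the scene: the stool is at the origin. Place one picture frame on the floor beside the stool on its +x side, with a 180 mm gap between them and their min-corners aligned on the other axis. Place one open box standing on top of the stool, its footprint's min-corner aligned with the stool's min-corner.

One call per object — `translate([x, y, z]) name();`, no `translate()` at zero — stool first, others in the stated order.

stool();
translate([494, 0, 0]) picture_frame();
translate([0, 0, 393]) open_box();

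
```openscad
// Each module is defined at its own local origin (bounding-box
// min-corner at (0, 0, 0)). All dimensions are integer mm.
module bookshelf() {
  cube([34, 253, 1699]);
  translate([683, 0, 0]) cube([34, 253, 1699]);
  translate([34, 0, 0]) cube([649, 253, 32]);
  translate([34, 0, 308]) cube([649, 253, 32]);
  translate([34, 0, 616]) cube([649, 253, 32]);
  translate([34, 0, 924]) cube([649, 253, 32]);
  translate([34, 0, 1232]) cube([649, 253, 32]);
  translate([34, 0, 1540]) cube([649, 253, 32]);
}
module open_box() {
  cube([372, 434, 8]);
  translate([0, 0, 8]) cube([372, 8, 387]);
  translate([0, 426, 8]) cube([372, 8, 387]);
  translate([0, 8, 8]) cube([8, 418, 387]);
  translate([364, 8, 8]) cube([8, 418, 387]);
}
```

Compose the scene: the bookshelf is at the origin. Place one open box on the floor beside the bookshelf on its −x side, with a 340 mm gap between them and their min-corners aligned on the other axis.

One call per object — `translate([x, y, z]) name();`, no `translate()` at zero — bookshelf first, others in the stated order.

bookshelf();
translate([-712, 0, 0]) open_box();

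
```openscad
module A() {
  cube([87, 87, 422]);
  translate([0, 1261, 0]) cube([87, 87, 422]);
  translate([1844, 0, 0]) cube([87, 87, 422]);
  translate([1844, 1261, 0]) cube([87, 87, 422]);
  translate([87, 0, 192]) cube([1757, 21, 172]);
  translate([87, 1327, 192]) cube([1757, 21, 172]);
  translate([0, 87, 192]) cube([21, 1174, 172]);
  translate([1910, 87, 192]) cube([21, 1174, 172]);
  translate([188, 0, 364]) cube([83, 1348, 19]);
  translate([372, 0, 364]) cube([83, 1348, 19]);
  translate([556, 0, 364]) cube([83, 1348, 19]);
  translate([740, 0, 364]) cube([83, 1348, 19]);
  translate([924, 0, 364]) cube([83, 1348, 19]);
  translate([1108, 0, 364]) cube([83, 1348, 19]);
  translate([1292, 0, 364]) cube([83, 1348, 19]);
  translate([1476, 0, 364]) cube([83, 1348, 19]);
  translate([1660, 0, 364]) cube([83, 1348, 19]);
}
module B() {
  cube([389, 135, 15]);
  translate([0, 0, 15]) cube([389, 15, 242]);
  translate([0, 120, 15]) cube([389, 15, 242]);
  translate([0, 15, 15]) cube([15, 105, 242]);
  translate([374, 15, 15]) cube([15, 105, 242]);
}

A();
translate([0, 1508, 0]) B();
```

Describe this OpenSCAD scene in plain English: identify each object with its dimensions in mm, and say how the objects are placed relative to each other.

A is a bed frame 1931 mm long (x) by 1348 mm wide (y). Four 87×87 mm corner posts, 422 mm tall, at the corners of the footprint. Four rails of 21 mm thickness and 172 mm height run between adjacent posts with their undersides at z = 192 mm, their outer faces flush with the outside of the frame (the two x-running rails run between the posts' inner faces; the two y-running rails run between the posts' inner faces). 9 slats, each 83 mm wide (x) and 19 mm thick, lie across the top of the two x-running rails, running the full 1348 mm width of the frame in y; the slats are evenly spaced along x between the inner faces of the end posts with equal gaps (rounded down to the nearest mm) at the −x end and between each pair — any rounding remainder accumulates at the +x end.

B is an open-topped rectangular box: outside dimensions 389×135×257 mm, with a uniform wall and base thickness of 15 mm. The base is a full 389×135 slab on the floor; four walls sit on top of the base. The front and back walls (the −y and +y sides) span the full width; the two side walls fit between them.

The open box is on the floor beside the bed frame on its +y side.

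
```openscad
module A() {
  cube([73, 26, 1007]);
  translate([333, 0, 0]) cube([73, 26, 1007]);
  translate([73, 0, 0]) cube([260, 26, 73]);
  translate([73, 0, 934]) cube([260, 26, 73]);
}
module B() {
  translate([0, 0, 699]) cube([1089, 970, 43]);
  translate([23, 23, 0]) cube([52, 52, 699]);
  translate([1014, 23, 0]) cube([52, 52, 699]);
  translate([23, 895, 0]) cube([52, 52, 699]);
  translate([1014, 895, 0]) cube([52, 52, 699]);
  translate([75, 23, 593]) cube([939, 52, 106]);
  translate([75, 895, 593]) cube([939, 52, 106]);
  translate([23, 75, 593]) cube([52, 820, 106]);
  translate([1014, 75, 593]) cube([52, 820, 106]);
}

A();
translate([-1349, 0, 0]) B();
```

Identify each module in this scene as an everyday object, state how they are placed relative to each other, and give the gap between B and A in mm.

The table's nearest face is 260 mm from the picture frame's −x face.

A is a picture frame. B is a table. The table is on the floor beside the picture frame on its −x side. The gap between the table and the picture frame is 260 mm.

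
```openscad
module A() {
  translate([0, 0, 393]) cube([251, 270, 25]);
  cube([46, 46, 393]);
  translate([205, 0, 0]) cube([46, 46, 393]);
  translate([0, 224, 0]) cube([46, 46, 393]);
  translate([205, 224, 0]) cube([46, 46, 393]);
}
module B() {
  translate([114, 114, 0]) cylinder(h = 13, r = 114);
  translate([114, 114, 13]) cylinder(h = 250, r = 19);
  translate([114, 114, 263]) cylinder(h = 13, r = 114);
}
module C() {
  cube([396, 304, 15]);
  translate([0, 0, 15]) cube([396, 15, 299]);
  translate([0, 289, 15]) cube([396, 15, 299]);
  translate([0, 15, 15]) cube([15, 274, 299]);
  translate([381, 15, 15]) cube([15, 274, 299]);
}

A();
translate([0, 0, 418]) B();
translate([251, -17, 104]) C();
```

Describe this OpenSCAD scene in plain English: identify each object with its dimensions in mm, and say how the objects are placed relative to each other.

A is a simple wooden stool: a rectangular seat 251 mm (x) by 270 mm (y), 25 mm thick, top face at z = 418 mm, on four square legs, each 46×46 mm in cross-section. The legs rest on z = 0, each flush with a corner of the seat.

B is a spool: two coaxial disc flanges of radius 114 mm and thickness 13 mm, joined by a core cylinder of radius 19 mm and height 250 mm. The lower flange rests on z = 0 and the three cylinders share a vertical axis.

C is an open-topped rectangular box: outside dimensions 396×304×314 mm, with a uniform wall and base thickness of 15 mm. The base is a full 396×304 slab on the floor; four walls sit on top of the base. The front and back walls (the −y and +y sides) span the full width; the two side walls fit between them.

The spool is on top of the stool. The open box is beside the stool with their tops flush at z = 418.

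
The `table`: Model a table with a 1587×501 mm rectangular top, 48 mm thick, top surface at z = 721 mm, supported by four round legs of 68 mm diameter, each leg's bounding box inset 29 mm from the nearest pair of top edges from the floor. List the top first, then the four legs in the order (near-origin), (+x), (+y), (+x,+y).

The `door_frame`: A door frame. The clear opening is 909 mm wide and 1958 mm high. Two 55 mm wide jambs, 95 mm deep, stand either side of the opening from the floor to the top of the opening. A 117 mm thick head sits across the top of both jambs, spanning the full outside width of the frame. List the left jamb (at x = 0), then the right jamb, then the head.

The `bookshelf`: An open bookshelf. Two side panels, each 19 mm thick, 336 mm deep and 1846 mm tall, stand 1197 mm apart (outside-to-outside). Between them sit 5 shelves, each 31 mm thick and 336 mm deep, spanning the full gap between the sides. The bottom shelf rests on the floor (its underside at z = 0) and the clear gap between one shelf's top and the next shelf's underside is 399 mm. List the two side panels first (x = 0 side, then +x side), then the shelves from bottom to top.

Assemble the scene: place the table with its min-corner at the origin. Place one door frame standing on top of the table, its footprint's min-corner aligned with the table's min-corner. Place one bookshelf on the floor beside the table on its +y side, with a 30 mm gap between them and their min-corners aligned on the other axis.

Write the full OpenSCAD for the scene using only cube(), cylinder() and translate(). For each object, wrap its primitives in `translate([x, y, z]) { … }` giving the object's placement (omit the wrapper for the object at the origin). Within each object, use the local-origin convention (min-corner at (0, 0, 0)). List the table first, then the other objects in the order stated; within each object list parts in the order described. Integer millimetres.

translate([0, 0, 673]) cube([1587, 501, 48]);
translate([63, 63, 0]) cylinder(h = 673, r = 34);
translate([1524, 63, 0]) cylinder(h = 673, r = 34);
translate([63, 438, 0]) cylinder(h = 673, r = 34);
translate([1524, 438, 0]) cylinder(h = 673, r = 34);
translate([0, 0, 721]) {
  cube([55, 95, 1958]);
  translate([964, 0, 0]) cube([55, 95, 1958]);
  translate([0, 0, 1958]) cube([1019, 95, 117]);
}
translate([0, 531, 0]) {
  cube([19, 336, 1846]);
  translate([1178, 0, 0]) cube([19, 336, 1846]);
  translate([19, 0, 0]) cube([1159, 336, 31]);
  translate([19, 0, 430]) cube([1159, 336, 31]);
  translate([19, 0, 860]) cube([1159, 336, 31]);
  translate([19, 0, 1290]) cube([1159, 336, 31]);
  translate([19, 0, 1720]) cube([1159, 336, 31]);
}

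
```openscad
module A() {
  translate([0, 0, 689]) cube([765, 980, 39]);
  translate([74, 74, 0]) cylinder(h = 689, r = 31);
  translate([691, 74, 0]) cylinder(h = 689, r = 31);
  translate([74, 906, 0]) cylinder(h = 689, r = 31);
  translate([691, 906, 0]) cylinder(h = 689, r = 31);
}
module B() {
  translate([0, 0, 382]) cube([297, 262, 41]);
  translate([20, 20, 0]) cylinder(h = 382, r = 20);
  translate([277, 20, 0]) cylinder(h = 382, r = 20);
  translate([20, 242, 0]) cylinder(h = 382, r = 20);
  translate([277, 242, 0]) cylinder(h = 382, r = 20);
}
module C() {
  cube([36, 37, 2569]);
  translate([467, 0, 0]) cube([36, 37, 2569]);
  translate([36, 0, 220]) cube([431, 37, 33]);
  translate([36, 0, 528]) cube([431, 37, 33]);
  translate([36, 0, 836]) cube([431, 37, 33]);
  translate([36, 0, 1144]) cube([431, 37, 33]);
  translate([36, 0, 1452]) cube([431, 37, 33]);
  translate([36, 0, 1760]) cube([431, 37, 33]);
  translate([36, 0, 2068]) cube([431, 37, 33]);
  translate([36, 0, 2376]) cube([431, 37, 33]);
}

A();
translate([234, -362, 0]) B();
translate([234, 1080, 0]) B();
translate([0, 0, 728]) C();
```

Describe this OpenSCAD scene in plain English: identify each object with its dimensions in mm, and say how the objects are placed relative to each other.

A is a table: top 765 mm (x) × 980 mm (y), 39 mm thick, upper face at z = 728 mm, on four round legs of 62 mm diameter, each leg's bounding box inset 43 mm from the nearest pair of top edges, running from z = 0 to the bottom of the top.

B is a four-legged stool. The seat is 297×262 mm, 41 mm thick, top at z = 423 mm. It stands on four round legs, each 40 mm in diameter, from z = 0 to the seat underside, each leg's axis is inset half a diameter from the nearest pair of seat edges (so the leg's bounding box is flush with the corner).

C is a wooden ladder with two side rails of 36×37 mm section and 2569 mm height, set 503 mm apart overall. Between them run 8 rectangular rungs (37 mm deep, 33 mm thick), front faces flush with the rails' −y face. The bottom of the first rung is 220 mm above the floor and each subsequent rung is 308 mm higher than the one below.

Two stools sit around the table at the −y, +y sides. The ladder is on top of the table.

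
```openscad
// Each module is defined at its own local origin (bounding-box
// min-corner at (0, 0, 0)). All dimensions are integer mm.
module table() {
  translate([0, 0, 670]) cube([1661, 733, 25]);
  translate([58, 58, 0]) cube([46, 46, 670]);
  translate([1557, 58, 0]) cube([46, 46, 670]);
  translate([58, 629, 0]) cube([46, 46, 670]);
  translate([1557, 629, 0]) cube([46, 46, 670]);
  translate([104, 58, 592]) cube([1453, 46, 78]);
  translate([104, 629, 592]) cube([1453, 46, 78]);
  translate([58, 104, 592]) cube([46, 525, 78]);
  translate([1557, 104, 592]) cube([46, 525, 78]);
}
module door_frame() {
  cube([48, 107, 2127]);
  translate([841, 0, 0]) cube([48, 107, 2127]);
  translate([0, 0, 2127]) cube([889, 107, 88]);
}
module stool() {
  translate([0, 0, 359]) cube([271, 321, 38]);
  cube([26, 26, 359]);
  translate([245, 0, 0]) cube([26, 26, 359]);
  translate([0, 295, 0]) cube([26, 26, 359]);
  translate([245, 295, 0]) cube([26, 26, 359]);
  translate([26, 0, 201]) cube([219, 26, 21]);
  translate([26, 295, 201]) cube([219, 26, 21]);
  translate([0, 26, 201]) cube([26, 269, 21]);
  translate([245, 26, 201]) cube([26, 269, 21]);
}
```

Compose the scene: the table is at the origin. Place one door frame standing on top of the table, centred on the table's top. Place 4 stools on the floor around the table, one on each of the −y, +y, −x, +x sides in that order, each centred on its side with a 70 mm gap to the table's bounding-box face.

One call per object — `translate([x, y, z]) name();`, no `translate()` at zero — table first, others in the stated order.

table();
translate([386, 313, 695]) door_frame();
translate([695, -391, 0]) stool();
translate([695, 803, 0]) stool();
translate([-341, 206, 0]) stool();
translate([1731, 206, 0]) stool();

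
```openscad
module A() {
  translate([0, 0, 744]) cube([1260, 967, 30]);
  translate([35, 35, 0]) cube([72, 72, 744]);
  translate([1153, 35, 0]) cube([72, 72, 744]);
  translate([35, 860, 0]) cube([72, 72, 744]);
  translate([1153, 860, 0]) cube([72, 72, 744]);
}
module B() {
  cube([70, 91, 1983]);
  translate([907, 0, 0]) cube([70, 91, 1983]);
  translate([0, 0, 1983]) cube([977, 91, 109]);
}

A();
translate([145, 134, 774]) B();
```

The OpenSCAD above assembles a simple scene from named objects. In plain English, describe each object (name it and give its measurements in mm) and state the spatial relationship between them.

A is a table with a 1260×967 mm rectangular top, 30 mm thick, top surface at z = 774 mm, supported by four 72×72 mm square legs, each inset 35 mm from the nearest pair of top edges, running from the floor.

B is a rectangular door frame: two vertical jambs of 70×91 mm section, 1983 mm tall, with a clear opening 837 mm wide between their inner faces. A header 109 mm tall and 91 mm deep lies on top of the jambs and spans the full outside width.

The door frame is on top of the table.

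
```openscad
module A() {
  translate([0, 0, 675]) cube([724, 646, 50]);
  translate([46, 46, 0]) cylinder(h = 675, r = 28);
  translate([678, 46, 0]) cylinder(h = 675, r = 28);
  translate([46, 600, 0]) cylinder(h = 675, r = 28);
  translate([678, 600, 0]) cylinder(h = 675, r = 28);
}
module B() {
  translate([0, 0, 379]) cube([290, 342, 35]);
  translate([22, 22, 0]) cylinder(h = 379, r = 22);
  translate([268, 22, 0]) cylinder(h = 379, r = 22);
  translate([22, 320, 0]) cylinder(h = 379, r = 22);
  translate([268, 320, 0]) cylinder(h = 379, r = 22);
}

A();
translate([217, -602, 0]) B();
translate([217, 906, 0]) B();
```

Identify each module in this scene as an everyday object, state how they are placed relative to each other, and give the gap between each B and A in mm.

A is a table. B is a stool. Two stools sit around the table at the −y, +y sides. The gap between each stool and the table is 260 mm.

Each stool's nearest face is 260 mm from the table's bounding box.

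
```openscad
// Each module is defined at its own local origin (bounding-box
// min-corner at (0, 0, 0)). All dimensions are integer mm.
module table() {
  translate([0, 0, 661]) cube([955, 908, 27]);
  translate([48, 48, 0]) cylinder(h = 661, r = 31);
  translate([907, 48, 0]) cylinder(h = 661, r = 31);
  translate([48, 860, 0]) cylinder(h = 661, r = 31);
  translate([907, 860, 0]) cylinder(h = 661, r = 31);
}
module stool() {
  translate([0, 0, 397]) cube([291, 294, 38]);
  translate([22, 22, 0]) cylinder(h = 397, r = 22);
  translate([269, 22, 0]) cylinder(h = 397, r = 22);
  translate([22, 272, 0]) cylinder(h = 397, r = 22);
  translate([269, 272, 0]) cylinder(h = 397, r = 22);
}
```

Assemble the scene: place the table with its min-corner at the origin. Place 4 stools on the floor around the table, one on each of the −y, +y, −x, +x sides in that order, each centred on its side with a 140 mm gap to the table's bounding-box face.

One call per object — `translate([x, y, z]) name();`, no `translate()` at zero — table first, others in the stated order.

table();
translate([332, -434, 0]) stool();
translate([332, 1048, 0]) stool();
translate([-431, 307, 0]) stool();
translate([1095, 307, 0]) stool();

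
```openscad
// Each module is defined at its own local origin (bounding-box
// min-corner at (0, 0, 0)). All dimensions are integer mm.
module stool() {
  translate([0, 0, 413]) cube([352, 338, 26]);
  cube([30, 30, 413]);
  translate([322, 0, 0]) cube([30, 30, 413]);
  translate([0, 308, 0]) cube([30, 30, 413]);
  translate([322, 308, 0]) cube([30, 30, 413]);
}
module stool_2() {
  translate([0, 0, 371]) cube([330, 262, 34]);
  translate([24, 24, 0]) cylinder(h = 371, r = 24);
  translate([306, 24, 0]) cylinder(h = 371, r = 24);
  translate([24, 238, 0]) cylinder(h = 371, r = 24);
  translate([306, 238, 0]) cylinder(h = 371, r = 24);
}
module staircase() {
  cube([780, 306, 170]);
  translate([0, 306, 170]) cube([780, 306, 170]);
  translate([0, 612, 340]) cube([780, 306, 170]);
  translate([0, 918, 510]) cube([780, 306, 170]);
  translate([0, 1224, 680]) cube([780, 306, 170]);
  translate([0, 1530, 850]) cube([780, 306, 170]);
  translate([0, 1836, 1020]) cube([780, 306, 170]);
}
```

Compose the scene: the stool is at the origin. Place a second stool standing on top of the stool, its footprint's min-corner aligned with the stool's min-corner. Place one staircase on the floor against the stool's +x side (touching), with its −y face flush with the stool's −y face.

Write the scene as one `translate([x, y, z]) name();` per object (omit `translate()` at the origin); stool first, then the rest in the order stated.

stool();
translate([0, 0, 439]) stool_2();
translate([352, 0, 0]) staircase();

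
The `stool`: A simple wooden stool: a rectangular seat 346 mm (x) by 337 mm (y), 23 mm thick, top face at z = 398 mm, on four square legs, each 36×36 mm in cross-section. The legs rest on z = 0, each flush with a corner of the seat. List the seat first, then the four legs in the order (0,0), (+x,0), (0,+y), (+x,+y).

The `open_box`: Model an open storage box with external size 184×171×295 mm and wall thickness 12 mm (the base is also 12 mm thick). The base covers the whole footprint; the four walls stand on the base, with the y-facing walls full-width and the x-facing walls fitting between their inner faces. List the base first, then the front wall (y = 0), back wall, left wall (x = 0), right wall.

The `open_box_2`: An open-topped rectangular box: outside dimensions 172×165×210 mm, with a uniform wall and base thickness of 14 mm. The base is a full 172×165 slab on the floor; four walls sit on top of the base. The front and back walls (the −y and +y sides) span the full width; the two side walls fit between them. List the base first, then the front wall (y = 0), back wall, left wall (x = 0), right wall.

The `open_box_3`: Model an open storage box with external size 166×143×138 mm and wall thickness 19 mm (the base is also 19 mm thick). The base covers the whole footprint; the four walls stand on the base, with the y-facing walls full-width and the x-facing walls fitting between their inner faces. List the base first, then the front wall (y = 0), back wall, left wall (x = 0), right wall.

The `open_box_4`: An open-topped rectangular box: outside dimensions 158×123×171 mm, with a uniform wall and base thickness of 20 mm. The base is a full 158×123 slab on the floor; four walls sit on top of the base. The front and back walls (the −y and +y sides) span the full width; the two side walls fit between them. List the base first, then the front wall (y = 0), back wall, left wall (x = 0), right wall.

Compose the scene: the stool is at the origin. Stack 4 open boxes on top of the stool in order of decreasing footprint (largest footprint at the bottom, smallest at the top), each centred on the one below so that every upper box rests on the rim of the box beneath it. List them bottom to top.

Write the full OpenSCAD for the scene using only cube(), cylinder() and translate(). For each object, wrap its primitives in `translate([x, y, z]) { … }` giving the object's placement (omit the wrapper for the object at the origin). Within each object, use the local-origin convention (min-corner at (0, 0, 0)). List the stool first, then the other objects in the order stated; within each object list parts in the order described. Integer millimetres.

translate([0, 0, 375]) cube([346, 337, 23]);
cube([36, 36, 375]);
translate([310, 0, 0]) cube([36, 36, 375]);
translate([0, 301, 0]) cube([36, 36, 375]);
translate([310, 301, 0]) cube([36, 36, 375]);
translate([81, 83, 398]) {
  cube([184, 171, 12]);
  translate([0, 0, 12]) cube([184, 12, 283]);
  translate([0, 159, 12]) cube([184, 12, 283]);
  translate([0, 12, 12]) cube([12, 147, 283]);
  translate([172, 12, 12]) cube([12, 147, 283]);
}
translate([87, 86, 693]) {
  cube([172, 165, 14]);
  translate([0, 0, 14]) cube([172, 14, 196]);
  translate([0, 151, 14]) cube([172, 14, 196]);
  translate([0, 14, 14]) cube([14, 137, 196]);
  translate([158, 14, 14]) cube([14, 137, 196]);
}
translate([90, 97, 903]) {
  cube([166, 143, 19]);
  translate([0, 0, 19]) cube([166, 19, 119]);
  translate([0, 124, 19]) cube([166, 19, 119]);
  translate([0, 19, 19]) cube([19, 105, 119]);
  translate([147, 19, 19]) cube([19, 105, 119]);
}
translate([94, 107, 1041]) {
  cube([158, 123, 20]);
  translate([0, 0, 20]) cube([158, 20, 151]);
  translate([0, 103, 20]) cube([158, 20, 151]);
  translate([0, 20, 20]) cube([20, 83, 151]);
  translate([138, 20, 20]) cube([20, 83, 151]);
}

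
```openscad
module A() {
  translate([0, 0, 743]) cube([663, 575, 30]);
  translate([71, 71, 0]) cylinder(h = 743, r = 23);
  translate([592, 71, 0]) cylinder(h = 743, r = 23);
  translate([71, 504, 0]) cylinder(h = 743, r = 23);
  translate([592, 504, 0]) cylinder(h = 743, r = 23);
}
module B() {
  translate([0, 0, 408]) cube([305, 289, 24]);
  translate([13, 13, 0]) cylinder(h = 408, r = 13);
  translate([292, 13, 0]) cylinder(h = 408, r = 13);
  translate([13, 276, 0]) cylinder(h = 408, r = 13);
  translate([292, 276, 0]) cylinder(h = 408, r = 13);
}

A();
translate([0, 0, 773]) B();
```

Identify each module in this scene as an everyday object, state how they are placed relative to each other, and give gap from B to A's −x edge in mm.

A is a table. B is a stool. The stool is on top of the table. The gap from the stool to the table's −x edge is 0 mm.

The stool's min-x is at 0; the table's min-x is 0; gap = 0 mm.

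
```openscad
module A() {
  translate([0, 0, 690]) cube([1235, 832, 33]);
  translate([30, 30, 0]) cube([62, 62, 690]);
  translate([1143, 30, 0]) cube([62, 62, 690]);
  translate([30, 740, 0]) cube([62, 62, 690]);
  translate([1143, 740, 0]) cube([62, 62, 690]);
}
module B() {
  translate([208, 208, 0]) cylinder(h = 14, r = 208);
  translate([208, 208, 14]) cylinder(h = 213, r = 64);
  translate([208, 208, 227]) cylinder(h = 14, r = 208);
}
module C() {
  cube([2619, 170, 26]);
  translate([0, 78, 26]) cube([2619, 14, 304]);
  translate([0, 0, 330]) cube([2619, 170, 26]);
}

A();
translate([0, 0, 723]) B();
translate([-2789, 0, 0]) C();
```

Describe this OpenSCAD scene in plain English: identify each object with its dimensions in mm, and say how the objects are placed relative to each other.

A is a table: top 1235 mm (x) × 832 mm (y), 33 mm thick, upper face at z = 723 mm, on four 62×62 mm square legs, each inset 30 mm from the nearest pair of top edges, running from z = 0 to the bottom of the top.

B is a spool: two coaxial disc flanges of radius 208 mm and thickness 14 mm, joined by a core cylinder of radius 64 mm and height 213 mm. The lower flange rests on z = 0 and the three cylinders share a vertical axis.

C is an I-beam lying along x, 2619 mm long. Overall section height 356 mm. Two flanges 170 mm wide (y) and 26 mm thick, one on the floor and one at the top; a web 14 mm thick runs between them, centred on the flange width.

The spool is on top of the table. The I-beam is on the floor beside the table on its −x side.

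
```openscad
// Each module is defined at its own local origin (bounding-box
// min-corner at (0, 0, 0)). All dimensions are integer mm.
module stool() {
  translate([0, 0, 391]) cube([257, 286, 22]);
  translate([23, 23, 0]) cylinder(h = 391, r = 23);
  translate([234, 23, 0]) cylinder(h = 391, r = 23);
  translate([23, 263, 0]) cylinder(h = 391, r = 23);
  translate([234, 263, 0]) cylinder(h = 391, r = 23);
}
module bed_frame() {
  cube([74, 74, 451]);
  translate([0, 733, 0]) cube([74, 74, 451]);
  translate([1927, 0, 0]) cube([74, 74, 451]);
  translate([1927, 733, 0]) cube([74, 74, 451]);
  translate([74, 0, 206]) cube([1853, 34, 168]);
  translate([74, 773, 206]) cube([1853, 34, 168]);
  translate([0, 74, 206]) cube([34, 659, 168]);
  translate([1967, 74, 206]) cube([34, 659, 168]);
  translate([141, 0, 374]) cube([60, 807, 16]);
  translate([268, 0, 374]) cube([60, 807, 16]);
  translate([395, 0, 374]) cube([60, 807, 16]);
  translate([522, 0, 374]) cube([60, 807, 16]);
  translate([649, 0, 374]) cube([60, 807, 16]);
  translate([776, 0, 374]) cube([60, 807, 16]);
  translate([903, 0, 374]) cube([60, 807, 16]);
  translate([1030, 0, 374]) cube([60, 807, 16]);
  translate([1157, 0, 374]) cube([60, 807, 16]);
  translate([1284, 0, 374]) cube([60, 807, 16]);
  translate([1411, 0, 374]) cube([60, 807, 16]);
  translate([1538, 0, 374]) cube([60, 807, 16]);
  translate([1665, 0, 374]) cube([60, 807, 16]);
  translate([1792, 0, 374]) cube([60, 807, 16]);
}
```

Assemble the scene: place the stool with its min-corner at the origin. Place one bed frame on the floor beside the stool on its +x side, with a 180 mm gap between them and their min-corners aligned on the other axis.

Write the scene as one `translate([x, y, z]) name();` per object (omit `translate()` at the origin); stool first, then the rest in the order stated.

stool();
translate([437, 0, 0]) bed_frame();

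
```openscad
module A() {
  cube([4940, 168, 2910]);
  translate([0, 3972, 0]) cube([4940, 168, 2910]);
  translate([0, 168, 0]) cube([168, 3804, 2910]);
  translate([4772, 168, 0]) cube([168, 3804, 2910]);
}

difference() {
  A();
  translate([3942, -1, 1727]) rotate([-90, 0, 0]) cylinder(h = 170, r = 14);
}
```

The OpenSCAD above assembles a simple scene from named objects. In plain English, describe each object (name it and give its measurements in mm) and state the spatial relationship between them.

A is the wall frame of a small rectangular building: four walls, each 2910 mm tall and 168 mm thick, enclosing a footprint 4940 mm (x) by 4140 mm (y) outside-to-outside, with no floor or roof. The front and back walls (the −y and +y sides) span the full width; the two side walls fit between them.

The house frame has a circular hole of radius 14 mm through its front wall, centred at (x = 3942, z = 1727).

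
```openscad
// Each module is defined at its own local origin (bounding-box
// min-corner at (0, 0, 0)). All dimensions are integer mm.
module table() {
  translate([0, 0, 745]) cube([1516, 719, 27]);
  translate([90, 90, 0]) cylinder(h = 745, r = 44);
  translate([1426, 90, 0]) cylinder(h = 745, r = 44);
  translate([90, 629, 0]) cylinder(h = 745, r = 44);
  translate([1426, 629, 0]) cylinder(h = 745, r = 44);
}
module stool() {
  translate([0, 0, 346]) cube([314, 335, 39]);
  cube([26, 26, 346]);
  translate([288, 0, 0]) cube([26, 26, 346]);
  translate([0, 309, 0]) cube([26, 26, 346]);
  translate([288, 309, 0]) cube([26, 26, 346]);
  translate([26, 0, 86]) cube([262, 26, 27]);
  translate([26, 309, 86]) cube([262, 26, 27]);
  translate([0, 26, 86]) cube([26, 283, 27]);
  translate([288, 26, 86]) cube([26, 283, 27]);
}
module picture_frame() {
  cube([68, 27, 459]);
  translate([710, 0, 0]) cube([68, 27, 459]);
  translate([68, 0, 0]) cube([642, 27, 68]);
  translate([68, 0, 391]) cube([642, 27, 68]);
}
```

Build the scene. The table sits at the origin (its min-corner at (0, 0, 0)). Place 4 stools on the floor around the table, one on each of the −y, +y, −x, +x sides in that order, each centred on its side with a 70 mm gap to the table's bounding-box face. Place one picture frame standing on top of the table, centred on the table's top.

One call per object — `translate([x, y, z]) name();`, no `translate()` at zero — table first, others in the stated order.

table();
translate([601, -405, 0]) stool();
translate([601, 789, 0]) stool();
translate([-384, 192, 0]) stool();
translate([1586, 192, 0]) stool();
translate([369, 346, 772]) picture_frame();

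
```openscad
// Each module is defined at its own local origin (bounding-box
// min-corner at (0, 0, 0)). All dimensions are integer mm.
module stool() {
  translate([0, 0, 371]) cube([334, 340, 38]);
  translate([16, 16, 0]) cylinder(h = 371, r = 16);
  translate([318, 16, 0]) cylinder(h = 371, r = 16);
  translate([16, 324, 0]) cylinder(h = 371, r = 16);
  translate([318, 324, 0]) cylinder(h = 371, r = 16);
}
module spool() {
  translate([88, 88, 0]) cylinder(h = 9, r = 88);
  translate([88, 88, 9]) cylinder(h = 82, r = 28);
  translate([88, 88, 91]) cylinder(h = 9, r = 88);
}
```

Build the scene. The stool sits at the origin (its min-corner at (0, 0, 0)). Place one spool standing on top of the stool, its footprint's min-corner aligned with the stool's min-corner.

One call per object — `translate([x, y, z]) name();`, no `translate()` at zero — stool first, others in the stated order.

stool();
translate([0, 0, 409]) spool();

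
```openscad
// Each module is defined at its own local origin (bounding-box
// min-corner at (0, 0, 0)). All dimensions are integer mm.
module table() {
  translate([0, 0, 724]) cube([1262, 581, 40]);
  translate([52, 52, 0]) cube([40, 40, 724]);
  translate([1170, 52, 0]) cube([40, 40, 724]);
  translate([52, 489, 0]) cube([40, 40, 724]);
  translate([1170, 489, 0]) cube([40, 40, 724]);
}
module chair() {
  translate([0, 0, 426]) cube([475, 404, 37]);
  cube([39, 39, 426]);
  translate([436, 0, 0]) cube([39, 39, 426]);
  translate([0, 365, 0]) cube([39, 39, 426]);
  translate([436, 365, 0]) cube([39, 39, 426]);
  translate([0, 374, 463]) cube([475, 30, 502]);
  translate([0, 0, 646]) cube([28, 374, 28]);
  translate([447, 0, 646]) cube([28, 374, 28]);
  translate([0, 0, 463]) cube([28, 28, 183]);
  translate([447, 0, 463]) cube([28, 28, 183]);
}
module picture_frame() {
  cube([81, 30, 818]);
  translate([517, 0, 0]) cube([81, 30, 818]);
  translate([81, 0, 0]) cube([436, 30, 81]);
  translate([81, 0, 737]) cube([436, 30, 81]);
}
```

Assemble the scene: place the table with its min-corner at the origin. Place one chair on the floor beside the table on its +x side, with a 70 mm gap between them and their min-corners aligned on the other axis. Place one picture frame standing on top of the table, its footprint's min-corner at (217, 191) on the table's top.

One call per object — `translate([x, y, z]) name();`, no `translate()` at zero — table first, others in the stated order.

table();
translate([1332, 0, 0]) chair();
translate([217, 191, 764]) picture_frame();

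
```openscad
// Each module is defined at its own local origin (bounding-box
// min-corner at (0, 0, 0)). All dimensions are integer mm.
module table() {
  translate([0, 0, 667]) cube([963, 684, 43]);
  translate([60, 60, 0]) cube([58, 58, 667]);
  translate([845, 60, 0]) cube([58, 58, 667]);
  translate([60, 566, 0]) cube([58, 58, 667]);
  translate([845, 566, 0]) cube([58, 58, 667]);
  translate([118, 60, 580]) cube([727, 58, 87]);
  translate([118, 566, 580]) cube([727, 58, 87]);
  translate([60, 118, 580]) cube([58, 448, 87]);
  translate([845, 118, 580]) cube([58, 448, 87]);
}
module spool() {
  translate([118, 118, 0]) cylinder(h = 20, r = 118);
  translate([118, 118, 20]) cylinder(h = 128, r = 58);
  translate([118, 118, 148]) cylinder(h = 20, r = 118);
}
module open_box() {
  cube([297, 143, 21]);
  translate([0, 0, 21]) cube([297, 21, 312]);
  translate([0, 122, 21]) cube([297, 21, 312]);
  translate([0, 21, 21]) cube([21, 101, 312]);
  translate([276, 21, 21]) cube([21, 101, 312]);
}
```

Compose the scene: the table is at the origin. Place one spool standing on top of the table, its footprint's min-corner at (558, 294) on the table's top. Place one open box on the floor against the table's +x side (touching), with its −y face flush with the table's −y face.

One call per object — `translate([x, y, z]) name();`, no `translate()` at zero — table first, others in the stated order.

table();
translate([558, 294, 710]) spool();
translate([963, 0, 0]) open_box();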